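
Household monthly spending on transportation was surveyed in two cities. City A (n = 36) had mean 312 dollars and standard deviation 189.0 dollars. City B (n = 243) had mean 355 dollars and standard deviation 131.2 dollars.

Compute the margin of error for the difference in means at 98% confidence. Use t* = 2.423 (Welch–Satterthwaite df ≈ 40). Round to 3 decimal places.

Standard errors of each mean: 189.0/√36 = 31.5000 and 131.2/√243 = 8.4165.
SE(x̄₁ − x̄₂) = √(31.5000² + 8.4165²) = 32.6050 for independent samples with unequal variances.
With t* = 2.423, the margin is 2.423 × 32.6050 = 79.0019.

79.002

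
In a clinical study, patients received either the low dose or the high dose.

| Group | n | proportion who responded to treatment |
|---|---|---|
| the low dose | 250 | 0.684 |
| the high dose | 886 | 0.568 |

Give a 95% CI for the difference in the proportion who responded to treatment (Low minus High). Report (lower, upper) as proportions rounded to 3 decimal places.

(0.050, 0.182)

The two standard errors are √(0.6840×0.3160/250) = 0.02940 and √(0.5680×0.4320/886) = 0.01664.
Because the samples are independent, SE_diff = √(0.02940² + 0.01664²) = 0.03378.
Using z* = 1.960 for 95%, ME = 1.960 × 0.03378 = 0.06621.
p̂₁ − p̂₂ = 0.1160; interval 0.1160 ± 0.06621 gives (0.050, 0.182).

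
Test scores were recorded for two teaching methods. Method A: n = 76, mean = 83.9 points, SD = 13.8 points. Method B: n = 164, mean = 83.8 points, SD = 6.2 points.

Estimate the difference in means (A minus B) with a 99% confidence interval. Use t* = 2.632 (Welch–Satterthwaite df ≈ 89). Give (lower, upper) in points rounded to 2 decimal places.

(-4.26, 4.46)

Standard errors of each mean: 13.8/√76 = 1.5830 and 6.2/√164 = 0.4841.
SE(x̄₁ − x̄₂) = √(1.5830² + 0.4841²) = 1.6554 for independent samples with unequal variances.
With t* = 2.632, the margin is 2.632 × 1.6554 = 4.3570.
x̄₁ − x̄₂ = 83.9 − 83.8 = 0.1000; the interval is 0.1000 ± 4.3570 = (-4.26, 4.46).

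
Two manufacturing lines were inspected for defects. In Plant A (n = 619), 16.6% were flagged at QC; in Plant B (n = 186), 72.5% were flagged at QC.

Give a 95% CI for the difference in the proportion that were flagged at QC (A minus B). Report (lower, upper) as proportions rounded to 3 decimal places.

(-0.630, -0.488)

SE₁ = √(p̂₁(1−p̂₁)/n₁) = √(0.1660·0.8340/619) = 0.01496; SE₂ = √(0.7250·0.2750/186) = 0.03274.
Independent samples: SE of the difference = √(SE₁² + SE₂²) = √(0.0002238016 + 0.0010719076) = 0.03600.
z* for 95% confidence is 1.960, so the margin of error is 1.960 × 0.03600 = 0.07056.
Point estimate p̂₁ − p̂₂ = 0.1660 − 0.7250 = -0.5590.
-0.5590 ± 0.07056 → (-0.630, -0.488).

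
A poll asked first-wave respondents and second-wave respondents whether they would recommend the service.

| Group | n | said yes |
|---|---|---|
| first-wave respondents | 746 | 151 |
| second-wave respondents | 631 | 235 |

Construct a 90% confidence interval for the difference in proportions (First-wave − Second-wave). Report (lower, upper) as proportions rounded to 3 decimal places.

(-0.210, -0.130)

p̂₁ = 151/746 = 0.2024 and p̂₂ = 235/631 = 0.3724.
SE₁ = √(p̂₁(1−p̂₁)/n₁) = √(0.2024·0.7976/746) = 0.01471; SE₂ = √(0.3724·0.6276/631) = 0.01925.
Independent samples: SE of the difference = √(SE₁² + SE₂²) = √(0.0002163841 + 0.0003705625) = 0.02423.
z* for 90% confidence is 1.645, so the margin of error is 1.645 × 0.02423 = 0.03986.
Point estimate p̂₁ − p̂₂ = 0.2024 − 0.3724 = -0.1700.
-0.1700 ± 0.03986 → (-0.210, -0.130).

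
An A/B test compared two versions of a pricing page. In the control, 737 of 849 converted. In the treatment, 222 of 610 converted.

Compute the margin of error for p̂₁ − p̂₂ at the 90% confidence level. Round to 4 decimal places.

0.0373

First, p̂₁ = 737/849 = 0.8681; p̂₂ = 222/610 = 0.3639.
The two standard errors are √(0.8681×0.1319/849) = 0.01161 and √(0.3639×0.6361/610) = 0.01948.
Because the samples are independent, SE_diff = √(0.01161² + 0.01948²) = 0.02268.
Using z* = 1.645 for 90%, ME = 1.645 × 0.02268 = 0.03731.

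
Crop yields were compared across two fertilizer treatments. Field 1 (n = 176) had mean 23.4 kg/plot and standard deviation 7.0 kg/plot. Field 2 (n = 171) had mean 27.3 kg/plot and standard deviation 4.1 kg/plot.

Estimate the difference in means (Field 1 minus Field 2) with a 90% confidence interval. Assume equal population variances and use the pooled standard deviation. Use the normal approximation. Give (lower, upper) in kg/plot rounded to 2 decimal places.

(-4.92, -2.88)

s_p = √[((n₁−1)s₁² + (n₂−1)s₂²)/(n₁+n₂−2)] = √[(175·7.0² + 170·4.1²)/345] = 5.7566.
SE = 5.7566·√(1/176 + 1/171) = 0.6181.
With z* = 1.645, margin = 1.645 × 0.6181 = 1.0168.
x̄₁ − x̄₂ = 23.4 − 27.3 = -3.9000; interval -3.9000 ± 1.0168 = (-4.92, -2.88).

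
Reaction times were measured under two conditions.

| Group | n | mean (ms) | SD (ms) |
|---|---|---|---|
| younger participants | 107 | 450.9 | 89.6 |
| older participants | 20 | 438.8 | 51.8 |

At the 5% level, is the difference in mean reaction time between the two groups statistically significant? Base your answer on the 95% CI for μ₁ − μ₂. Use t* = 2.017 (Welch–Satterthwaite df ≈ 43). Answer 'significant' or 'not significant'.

not significant

Standard errors of each mean: 89.6/√107 = 8.6620 and 51.8/√20 = 11.5828.
SE(x̄₁ − x̄₂) = √(8.6620² + 11.5828²) = 14.4635 for independent samples with unequal variances.
With t* = 2.017, the margin is 2.017 × 14.4635 = 29.1729.
x̄₁ − x̄₂ = 450.9 − 438.8 = 12.1000; the interval is 12.1000 ± 29.1729 = (-17.0729, 41.2729).
The interval (-17.0729, 41.2729) contains 0, so the difference is not significant.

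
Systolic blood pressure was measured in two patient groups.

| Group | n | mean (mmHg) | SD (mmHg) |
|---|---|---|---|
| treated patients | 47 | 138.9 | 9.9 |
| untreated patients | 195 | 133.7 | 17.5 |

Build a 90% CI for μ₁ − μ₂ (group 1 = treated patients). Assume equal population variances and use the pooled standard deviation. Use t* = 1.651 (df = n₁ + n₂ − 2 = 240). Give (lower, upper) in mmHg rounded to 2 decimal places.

Pooled variance s_p² = [46·9.9² + 194·17.5²] / (47+195−2) = 266.3373, so s_p = 16.3198.
SE_diff = s_p·√(1/n₁ + 1/n₂) = 16.3198·√(1/47 + 1/195) = 2.6519.
t* = 1.651; margin = 1.651 × 2.6519 = 4.3783.
Difference = 138.9 − 133.7 = 5.2000.
5.2000 ± 4.3783 → (0.82, 9.58).

(0.82, 9.58)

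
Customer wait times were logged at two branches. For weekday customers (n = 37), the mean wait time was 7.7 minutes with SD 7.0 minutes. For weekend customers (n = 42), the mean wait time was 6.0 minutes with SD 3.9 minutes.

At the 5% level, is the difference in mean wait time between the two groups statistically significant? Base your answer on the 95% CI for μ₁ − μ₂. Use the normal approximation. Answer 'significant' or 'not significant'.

not significant

SE₁ = s₁/√n₁ = 7.0/√37 = 1.1508; SE₂ = 3.9/√42 = 0.6018.
Independent samples, unequal variances: SE_diff = √(SE₁² + SE₂²) = √(1.32434064 + 0.36216324) = 1.2987.
z* = 1.960, so margin of error = 1.960 × 1.2987 = 2.5455.
Difference in means = 7.7 − 6.0 = 1.7000.
1.7000 ± 2.5455 → (-0.8455, 4.2455).
The interval (-0.8455, 4.2455) contains 0, so the difference is not significant.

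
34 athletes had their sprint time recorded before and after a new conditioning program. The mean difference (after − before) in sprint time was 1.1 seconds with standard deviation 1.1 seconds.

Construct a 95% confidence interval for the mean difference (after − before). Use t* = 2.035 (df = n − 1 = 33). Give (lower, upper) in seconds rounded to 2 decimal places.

Paired design: SE = s_d/√n = 1.1/√34 = 0.1886.
t* = 2.035; margin of error = 2.035 × 0.1886 = 0.3838.
1.1 ± 0.3838 → (0.72, 1.48).

(0.72, 1.48)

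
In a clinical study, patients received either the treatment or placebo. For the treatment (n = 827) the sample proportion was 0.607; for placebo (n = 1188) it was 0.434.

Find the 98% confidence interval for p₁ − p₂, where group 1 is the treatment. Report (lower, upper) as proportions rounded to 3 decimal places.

(0.121, 0.225)

SE₁ = √(p̂₁(1−p̂₁)/n₁) = √(0.6070·0.3930/827) = 0.01698; SE₂ = √(0.4340·0.5660/1188) = 0.01438.
Independent samples: SE of the difference = √(SE₁² + SE₂²) = √(0.0002883204 + 0.0002067844) = 0.02225.
z* for 98% confidence is 2.326, so the margin of error is 2.326 × 0.02225 = 0.05175.
Point estimate p̂₁ − p̂₂ = 0.6070 − 0.4340 = 0.1730.
0.1730 ± 0.05175 → (0.121, 0.225).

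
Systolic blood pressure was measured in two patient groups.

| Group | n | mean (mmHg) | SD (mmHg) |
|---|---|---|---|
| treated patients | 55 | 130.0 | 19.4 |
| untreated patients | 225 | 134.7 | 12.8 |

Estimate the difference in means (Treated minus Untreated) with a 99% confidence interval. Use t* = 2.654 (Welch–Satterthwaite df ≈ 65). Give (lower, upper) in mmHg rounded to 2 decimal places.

(-12.00, 2.60)

Per-group SEs: s₁/√n₁ = 19.4/√55 = 2.6159, s₂/√n₂ = 12.8/√225 = 0.8533.
Unpooled SE of the difference: √(6.84293281 + 0.72812089) = 2.7516.
Margin of error = t* · SE = 2.654 × 2.7516 = 7.3027.
x̄₁ − x̄₂ = 130.0 − 134.7 = -4.7000.
CI: -4.7000 ± 7.3027 = (-12.00, 2.60).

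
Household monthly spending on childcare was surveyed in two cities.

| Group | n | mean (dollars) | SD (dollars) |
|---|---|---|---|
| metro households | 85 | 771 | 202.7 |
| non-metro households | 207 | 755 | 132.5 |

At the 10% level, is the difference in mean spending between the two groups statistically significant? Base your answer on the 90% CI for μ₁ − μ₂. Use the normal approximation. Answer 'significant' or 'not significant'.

SE₁ = s₁/√n₁ = 202.7/√85 = 21.9859; SE₂ = 132.5/√207 = 9.2094.
Independent samples, unequal variances: SE_diff = √(SE₁² + SE₂²) = √(483.37979881 + 84.81304836) = 23.8368.
z* = 1.645, so margin of error = 1.645 × 23.8368 = 39.2115.
Difference in means = 771 − 755 = 16.0000.
16.0000 ± 39.2115 → (-23.2115, 55.2115).
The interval (-23.2115, 55.2115) contains 0, so the difference is not significant.

not significant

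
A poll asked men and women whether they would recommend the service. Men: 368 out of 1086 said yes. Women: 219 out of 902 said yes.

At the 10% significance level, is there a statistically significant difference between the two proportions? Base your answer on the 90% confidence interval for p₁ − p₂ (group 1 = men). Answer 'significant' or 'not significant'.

significant

Sample proportions: 368/1086 = 0.3389, 219/902 = 0.2428.
Each SE is √(p̂(1−p̂)/n): √(0.3389·0.6611/1086) = 0.01436 and √(0.2428·0.7572/902) = 0.01428.
SE(p̂₁ − p̂₂) = √(SE₁² + SE₂²) = √(0.0002062096 + 0.0002039184) = 0.02025, since the two samples are independent.
At 90% confidence z* = 1.645; margin = 1.645 × 0.02025 = 0.03331.
The difference is 0.3389 − 0.2428 = 0.0961, so the interval is 0.0961 ± 0.03331 = (0.06279, 0.12941).
The interval (0.06279, 0.12941) does not contain 0, so the difference is significant.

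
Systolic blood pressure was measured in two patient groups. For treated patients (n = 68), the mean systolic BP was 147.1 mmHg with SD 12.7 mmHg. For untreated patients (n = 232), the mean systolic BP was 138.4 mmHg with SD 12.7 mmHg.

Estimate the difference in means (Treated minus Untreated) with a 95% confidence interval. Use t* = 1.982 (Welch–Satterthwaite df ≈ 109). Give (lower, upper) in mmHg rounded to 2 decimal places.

Standard errors of each mean: 12.7/√68 = 1.5401 and 12.7/√232 = 0.8338.
SE(x̄₁ − x̄₂) = √(1.5401² + 0.8338²) = 1.7513 for independent samples with unequal variances.
With t* = 1.982, the margin is 1.982 × 1.7513 = 3.4711.
x̄₁ − x̄₂ = 147.1 − 138.4 = 8.7000; the interval is 8.7000 ± 3.4711 = (5.23, 12.17).

(5.23, 12.17)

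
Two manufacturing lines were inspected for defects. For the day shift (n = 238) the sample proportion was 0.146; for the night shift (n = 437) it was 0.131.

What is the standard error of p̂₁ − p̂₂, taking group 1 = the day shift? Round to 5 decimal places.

Each SE is √(p̂(1−p̂)/n): √(0.1460·0.8540/238) = 0.02289 and √(0.1310·0.8690/437) = 0.01614.
SE(p̂₁ − p̂₂) = √(SE₁² + SE₂²) = √(0.0005239521 + 0.0002604996) = 0.02801, since the two samples are independent.

0.02801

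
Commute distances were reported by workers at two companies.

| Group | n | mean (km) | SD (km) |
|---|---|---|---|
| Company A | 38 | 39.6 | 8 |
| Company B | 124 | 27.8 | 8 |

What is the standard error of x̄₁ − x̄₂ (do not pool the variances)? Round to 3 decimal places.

Standard errors of each mean: 8/√38 = 1.2978 and 8/√124 = 0.7184.
SE(x̄₁ − x̄₂) = √(1.2978² + 0.7184²) = 1.4834 for independent samples with unequal variances.

1.483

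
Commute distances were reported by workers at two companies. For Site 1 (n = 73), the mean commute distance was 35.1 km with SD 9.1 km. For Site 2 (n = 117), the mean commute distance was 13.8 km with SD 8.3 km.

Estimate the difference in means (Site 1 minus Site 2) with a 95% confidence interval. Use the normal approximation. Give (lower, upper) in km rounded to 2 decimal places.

Standard errors of each mean: 9.1/√73 = 1.0651 and 8.3/√117 = 0.7673.
SE(x̄₁ − x̄₂) = √(1.0651² + 0.7673²) = 1.3127 for independent samples with unequal variances.
With z* = 1.960, the margin is 1.960 × 1.3127 = 2.5729.
x̄₁ − x̄₂ = 35.1 − 13.8 = 21.3000; the interval is 21.3000 ± 2.5729 = (18.73, 23.87).

(18.73, 23.87)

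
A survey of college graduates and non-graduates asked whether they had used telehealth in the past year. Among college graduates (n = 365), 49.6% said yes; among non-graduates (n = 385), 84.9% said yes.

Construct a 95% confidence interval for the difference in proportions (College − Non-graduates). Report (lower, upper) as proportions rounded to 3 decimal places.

(-0.416, -0.290)

Each SE is √(p̂(1−p̂)/n): √(0.4960·0.5040/365) = 0.02617 and √(0.8490·0.1510/385) = 0.01825.
SE(p̂₁ − p̂₂) = √(SE₁² + SE₂²) = √(0.0006848689 + 0.0003330625) = 0.03191, since the two samples are independent.
At 95% confidence z* = 1.960; margin = 1.960 × 0.03191 = 0.06254.
The difference is 0.4960 − 0.8490 = -0.3530, so the interval is -0.3530 ± 0.06254 = (-0.416, -0.290).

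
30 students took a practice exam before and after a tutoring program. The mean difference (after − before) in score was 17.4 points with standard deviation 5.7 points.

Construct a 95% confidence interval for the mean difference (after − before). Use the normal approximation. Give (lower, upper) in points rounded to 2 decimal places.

This is a matched-pairs design, so SE = s_d/√n = 5.7/√30 = 1.0407.
Margin = 1.960 × 1.0407 = 2.0398; the interval is 17.4 ± 2.0398 = (15.36, 19.44).

(15.36, 19.44)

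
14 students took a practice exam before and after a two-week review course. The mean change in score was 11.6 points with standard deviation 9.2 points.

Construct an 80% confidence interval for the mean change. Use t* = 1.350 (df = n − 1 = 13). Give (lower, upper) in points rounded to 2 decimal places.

(8.28, 14.92)

This is a matched-pairs design, so SE = s_d/√n = 9.2/√14 = 2.4588.
Margin = 1.350 × 2.4588 = 3.3194; the interval is 11.6 ± 3.3194 = (8.28, 14.92).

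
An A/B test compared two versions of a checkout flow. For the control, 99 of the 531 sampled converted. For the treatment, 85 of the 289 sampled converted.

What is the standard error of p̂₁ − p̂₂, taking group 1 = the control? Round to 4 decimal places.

0.0317

Sample proportions: 99/531 = 0.1864, 85/289 = 0.2941.
Each SE is √(p̂(1−p̂)/n): √(0.1864·0.8136/531) = 0.01690 and √(0.2941·0.7059/289) = 0.02680.
SE(p̂₁ − p̂₂) = √(SE₁² + SE₂²) = √(0.00028561 + 0.00071824) = 0.03168, since the two samples are independent.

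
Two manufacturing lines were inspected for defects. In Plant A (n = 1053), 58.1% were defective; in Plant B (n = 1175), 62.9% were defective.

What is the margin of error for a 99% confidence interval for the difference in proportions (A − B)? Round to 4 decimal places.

SE₁ = √(p̂₁(1−p̂₁)/n₁) = √(0.5810·0.4190/1053) = 0.01520; SE₂ = √(0.6290·0.3710/1175) = 0.01409.
Independent samples: SE of the difference = √(SE₁² + SE₂²) = √(0.00023104 + 0.0001985281) = 0.02073.
z* for 99% confidence is 2.576, so the margin of error is 2.576 × 0.02073 = 0.05340.

0.0534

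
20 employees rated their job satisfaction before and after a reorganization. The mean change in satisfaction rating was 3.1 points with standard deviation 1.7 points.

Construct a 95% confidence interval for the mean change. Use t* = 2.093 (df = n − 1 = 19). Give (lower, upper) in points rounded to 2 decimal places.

This is a matched-pairs design, so SE = s_d/√n = 1.7/√20 = 0.3801.
Margin = 2.093 × 0.3801 = 0.7955; the interval is 3.1 ± 0.7955 = (2.30, 3.90).

(2.30, 3.90)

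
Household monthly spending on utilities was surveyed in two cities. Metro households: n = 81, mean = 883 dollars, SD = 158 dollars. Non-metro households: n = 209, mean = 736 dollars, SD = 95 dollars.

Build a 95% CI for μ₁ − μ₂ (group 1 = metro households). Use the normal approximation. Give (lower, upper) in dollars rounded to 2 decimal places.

(110.26, 183.74)

SE₁ = s₁/√n₁ = 158/√81 = 17.5556; SE₂ = 95/√209 = 6.5713.
Independent samples, unequal variances: SE_diff = √(SE₁² + SE₂²) = √(308.19909136 + 43.18198369) = 18.7452.
z* = 1.960, so margin of error = 1.960 × 18.7452 = 36.7406.
Difference in means = 883 − 736 = 147.0000.
147.0000 ± 36.7406 → (110.26, 183.74).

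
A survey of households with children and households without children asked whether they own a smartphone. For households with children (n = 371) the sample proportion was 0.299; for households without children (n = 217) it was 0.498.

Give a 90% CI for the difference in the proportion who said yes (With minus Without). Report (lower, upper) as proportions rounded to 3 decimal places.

(-0.267, -0.131)

Each SE is √(p̂(1−p̂)/n): √(0.2990·0.7010/371) = 0.02377 and √(0.4980·0.5020/217) = 0.03394.
SE(p̂₁ − p̂₂) = √(SE₁² + SE₂²) = √(0.0005650129 + 0.0011519236) = 0.04144, since the two samples are independent.
At 90% confidence z* = 1.645; margin = 1.645 × 0.04144 = 0.06817.
The difference is 0.2990 − 0.4980 = -0.1990, so the interval is -0.1990 ± 0.06817 = (-0.267, -0.131).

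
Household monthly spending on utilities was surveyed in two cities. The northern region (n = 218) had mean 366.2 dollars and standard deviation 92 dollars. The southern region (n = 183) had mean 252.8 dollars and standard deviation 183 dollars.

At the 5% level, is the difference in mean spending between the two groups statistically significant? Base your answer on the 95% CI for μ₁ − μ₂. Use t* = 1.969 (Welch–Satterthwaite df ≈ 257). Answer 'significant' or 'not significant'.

Standard errors of each mean: 92/√218 = 6.2310 and 183/√183 = 13.5277.
SE(x̄₁ − x̄₂) = √(6.2310² + 13.5277²) = 14.8938 for independent samples with unequal variances.
With t* = 1.969, the margin is 1.969 × 14.8938 = 29.3259.
x̄₁ − x̄₂ = 366.2 − 252.8 = 113.4000; the interval is 113.4000 ± 29.3259 = (84.0741, 142.7259).
The interval (84.0741, 142.7259) does not contain 0, so the difference is significant.

significant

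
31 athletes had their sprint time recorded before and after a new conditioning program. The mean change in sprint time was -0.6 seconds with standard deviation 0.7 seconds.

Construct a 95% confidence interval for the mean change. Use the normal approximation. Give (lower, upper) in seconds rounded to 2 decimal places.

(-0.85, -0.35)

This is a matched-pairs design, so SE = s_d/√n = 0.7/√31 = 0.1257.
Margin = 1.960 × 0.1257 = 0.2464; the interval is -0.6 ± 0.2464 = (-0.85, -0.35).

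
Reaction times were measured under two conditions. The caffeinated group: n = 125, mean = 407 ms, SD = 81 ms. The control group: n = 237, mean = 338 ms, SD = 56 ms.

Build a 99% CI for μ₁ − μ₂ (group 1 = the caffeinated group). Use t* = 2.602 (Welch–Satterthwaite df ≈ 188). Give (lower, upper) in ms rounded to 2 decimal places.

(47.91, 90.09)

SE₁ = s₁/√n₁ = 81/√125 = 7.2449; SE₂ = 56/√237 = 3.6376.
Independent samples, unequal variances: SE_diff = √(SE₁² + SE₂²) = √(52.48857601 + 13.23213376) = 8.1068.
t* = 2.602, so margin of error = 2.602 × 8.1068 = 21.0939.
Difference in means = 407 − 338 = 69.0000.
69.0000 ± 21.0939 → (47.91, 90.09).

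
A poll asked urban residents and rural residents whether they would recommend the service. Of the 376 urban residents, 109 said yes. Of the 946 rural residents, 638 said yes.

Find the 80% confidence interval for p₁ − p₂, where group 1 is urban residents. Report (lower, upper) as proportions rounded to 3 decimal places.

(-0.420, -0.349)

p̂₁ = 109/376 = 0.2899 and p̂₂ = 638/946 = 0.6744.
SE₁ = √(p̂₁(1−p̂₁)/n₁) = √(0.2899·0.7101/376) = 0.02340; SE₂ = √(0.6744·0.3256/946) = 0.01524.
Independent samples: SE of the difference = √(SE₁² + SE₂²) = √(0.00054756 + 0.0002322576) = 0.02793.
z* for 80% confidence is 1.282, so the margin of error is 1.282 × 0.02793 = 0.03581.
Point estimate p̂₁ − p̂₂ = 0.2899 − 0.6744 = -0.3845.
-0.3845 ± 0.03581 → (-0.420, -0.349).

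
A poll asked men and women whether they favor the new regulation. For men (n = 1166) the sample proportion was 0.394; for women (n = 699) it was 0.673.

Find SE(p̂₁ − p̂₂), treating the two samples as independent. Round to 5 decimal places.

0.02279

The two standard errors are √(0.3940×0.6060/1166) = 0.01431 and √(0.6730×0.3270/699) = 0.01774.
Because the samples are independent, SE_diff = √(0.01431² + 0.01774²) = 0.02279.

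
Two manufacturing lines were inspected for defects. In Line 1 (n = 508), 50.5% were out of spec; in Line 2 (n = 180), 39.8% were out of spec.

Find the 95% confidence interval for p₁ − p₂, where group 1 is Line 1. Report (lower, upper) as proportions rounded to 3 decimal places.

The two standard errors are √(0.5050×0.4950/508) = 0.02218 and √(0.3980×0.6020/180) = 0.03648.
Because the samples are independent, SE_diff = √(0.02218² + 0.03648²) = 0.04269.
Using z* = 1.960 for 95%, ME = 1.960 × 0.04269 = 0.08367.
p̂₁ − p̂₂ = 0.1070; interval 0.1070 ± 0.08367 gives (0.023, 0.191).

(0.023, 0.191)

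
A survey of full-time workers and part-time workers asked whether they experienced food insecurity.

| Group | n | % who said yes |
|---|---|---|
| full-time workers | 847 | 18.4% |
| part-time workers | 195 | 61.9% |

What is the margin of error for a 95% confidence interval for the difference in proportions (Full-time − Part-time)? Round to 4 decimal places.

0.0730

The two standard errors are √(0.1840×0.8160/847) = 0.01331 and √(0.6190×0.3810/195) = 0.03478.
Because the samples are independent, SE_diff = √(0.01331² + 0.03478²) = 0.03724.
Using z* = 1.960 for 95%, ME = 1.960 × 0.03724 = 0.07299.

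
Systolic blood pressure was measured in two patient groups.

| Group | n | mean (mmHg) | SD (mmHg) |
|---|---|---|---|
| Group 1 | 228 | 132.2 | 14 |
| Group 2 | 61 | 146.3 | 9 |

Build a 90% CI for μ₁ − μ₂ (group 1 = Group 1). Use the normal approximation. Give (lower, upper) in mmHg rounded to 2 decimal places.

(-16.53, -11.67)

Standard errors of each mean: 14/√228 = 0.9272 and 9/√61 = 1.1523.
SE(x̄₁ − x̄₂) = √(0.9272² + 1.1523²) = 1.4790 for independent samples with unequal variances.
With z* = 1.645, the margin is 1.645 × 1.4790 = 2.4330.
x̄₁ − x̄₂ = 132.2 − 146.3 = -14.1000; the interval is -14.1000 ± 2.4330 = (-16.53, -11.67).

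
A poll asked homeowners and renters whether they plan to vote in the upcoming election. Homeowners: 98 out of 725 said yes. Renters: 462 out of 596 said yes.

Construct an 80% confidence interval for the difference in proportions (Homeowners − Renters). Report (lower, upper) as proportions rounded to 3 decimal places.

Sample proportions: 98/725 = 0.1352, 462/596 = 0.7752.
Each SE is √(p̂(1−p̂)/n): √(0.1352·0.8648/725) = 0.01270 and √(0.7752·0.2248/596) = 0.01710.
SE(p̂₁ − p̂₂) = √(SE₁² + SE₂²) = √(0.00016129 + 0.00029241) = 0.02130, since the two samples are independent.
At 80% confidence z* = 1.282; margin = 1.282 × 0.02130 = 0.02731.
The difference is 0.1352 − 0.7752 = -0.6400, so the interval is -0.6400 ± 0.02731 = (-0.667, -0.613).

(-0.667, -0.613)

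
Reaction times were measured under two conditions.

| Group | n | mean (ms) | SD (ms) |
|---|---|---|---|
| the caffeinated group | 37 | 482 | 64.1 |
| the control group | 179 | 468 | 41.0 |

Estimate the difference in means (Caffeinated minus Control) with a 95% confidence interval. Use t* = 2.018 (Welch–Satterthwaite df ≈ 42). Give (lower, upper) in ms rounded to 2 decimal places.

Per-group SEs: s₁/√n₁ = 64.1/√37 = 10.5380, s₂/√n₂ = 41.0/√179 = 3.0645.
Unpooled SE of the difference: √(111.049444 + 9.39116025) = 10.9745.
Margin of error = t* · SE = 2.018 × 10.9745 = 22.1465.
x̄₁ − x̄₂ = 482 − 468 = 14.0000.
CI: 14.0000 ± 22.1465 = (-8.15, 36.15).

(-8.15, 36.15)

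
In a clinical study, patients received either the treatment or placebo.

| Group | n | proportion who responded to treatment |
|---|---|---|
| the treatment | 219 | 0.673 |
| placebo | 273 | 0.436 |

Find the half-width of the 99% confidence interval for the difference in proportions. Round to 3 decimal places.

0.112

SE₁ = √(p̂₁(1−p̂₁)/n₁) = √(0.6730·0.3270/219) = 0.03170; SE₂ = √(0.4360·0.5640/273) = 0.03001.
Independent samples: SE of the difference = √(SE₁² + SE₂²) = √(0.00100489 + 0.0009006001) = 0.04365.
z* for 99% confidence is 2.576, so the margin of error is 2.576 × 0.04365 = 0.11244.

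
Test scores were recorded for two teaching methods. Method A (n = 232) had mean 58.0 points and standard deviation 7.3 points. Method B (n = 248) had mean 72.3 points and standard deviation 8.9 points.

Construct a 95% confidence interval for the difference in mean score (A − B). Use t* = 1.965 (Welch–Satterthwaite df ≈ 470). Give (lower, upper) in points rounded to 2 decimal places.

Standard errors of each mean: 7.3/√232 = 0.4793 and 8.9/√248 = 0.5652.
SE(x̄₁ − x̄₂) = √(0.4793² + 0.5652²) = 0.7411 for independent samples with unequal variances.
With t* = 1.965, the margin is 1.965 × 0.7411 = 1.4563.
x̄₁ − x̄₂ = 58.0 − 72.3 = -14.3000; the interval is -14.3000 ± 1.4563 = (-15.76, -12.84).

(-15.76, -12.84)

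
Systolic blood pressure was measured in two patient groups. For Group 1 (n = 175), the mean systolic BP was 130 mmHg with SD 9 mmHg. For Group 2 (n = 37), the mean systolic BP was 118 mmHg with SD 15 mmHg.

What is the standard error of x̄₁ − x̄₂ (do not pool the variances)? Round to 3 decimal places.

2.558

SE₁ = s₁/√n₁ = 9/√175 = 0.6803; SE₂ = 15/√37 = 2.4660.
Independent samples, unequal variances: SE_diff = √(SE₁² + SE₂²) = √(0.46280809 + 6.081156) = 2.5581.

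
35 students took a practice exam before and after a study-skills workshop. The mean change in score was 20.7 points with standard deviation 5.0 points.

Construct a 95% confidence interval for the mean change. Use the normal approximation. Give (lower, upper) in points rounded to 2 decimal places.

(19.04, 22.36)

This is a matched-pairs design, so SE = s_d/√n = 5.0/√35 = 0.8452.
Margin = 1.960 × 0.8452 = 1.6566; the interval is 20.7 ± 1.6566 = (19.04, 22.36).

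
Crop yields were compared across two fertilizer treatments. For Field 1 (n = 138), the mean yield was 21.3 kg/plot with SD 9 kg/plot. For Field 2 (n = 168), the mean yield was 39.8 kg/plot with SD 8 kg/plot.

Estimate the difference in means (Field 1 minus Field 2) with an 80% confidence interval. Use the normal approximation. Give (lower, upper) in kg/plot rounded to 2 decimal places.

Standard errors of each mean: 9/√138 = 0.7661 and 8/√168 = 0.6172.
SE(x̄₁ − x̄₂) = √(0.7661² + 0.6172²) = 0.9838 for independent samples with unequal variances.
With z* = 1.282, the margin is 1.282 × 0.9838 = 1.2612.
x̄₁ − x̄₂ = 21.3 − 39.8 = -18.5000; the interval is -18.5000 ± 1.2612 = (-19.76, -17.24).

(-19.76, -17.24)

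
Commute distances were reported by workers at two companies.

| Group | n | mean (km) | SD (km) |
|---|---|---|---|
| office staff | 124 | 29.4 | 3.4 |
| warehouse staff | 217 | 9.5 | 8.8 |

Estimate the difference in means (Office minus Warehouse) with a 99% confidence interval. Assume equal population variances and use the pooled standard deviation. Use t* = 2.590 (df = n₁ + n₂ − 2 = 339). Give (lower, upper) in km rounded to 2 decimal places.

s_p = √[((n₁−1)s₁² + (n₂−1)s₂²)/(n₁+n₂−2)] = √[(123·3.4² + 216·8.8²)/339] = 7.3169.
SE = 7.3169·√(1/124 + 1/217) = 0.8237.
With t* = 2.590, margin = 2.590 × 0.8237 = 2.1334.
x̄₁ − x̄₂ = 29.4 − 9.5 = 19.9000; interval 19.9000 ± 2.1334 = (17.77, 22.03).

(17.77, 22.03)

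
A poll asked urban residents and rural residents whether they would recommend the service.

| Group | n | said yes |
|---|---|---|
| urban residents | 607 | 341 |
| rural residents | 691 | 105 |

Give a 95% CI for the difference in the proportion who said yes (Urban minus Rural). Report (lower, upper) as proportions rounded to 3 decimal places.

(0.362, 0.458)

Sample proportions: 341/607 = 0.5618, 105/691 = 0.1520.
Each SE is √(p̂(1−p̂)/n): √(0.5618·0.4382/607) = 0.02014 and √(0.1520·0.8480/691) = 0.01366.
SE(p̂₁ − p̂₂) = √(SE₁² + SE₂²) = √(0.0004056196 + 0.0001865956) = 0.02434, since the two samples are independent.
At 95% confidence z* = 1.960; margin = 1.960 × 0.02434 = 0.04771.
The difference is 0.5618 − 0.1520 = 0.4098, so the interval is 0.4098 ± 0.04771 = (0.362, 0.458).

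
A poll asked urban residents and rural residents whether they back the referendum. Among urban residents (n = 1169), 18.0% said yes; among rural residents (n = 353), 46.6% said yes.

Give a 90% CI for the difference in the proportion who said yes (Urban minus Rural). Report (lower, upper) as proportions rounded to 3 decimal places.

(-0.333, -0.239)

Each SE is √(p̂(1−p̂)/n): √(0.1800·0.8200/1169) = 0.01124 and √(0.4660·0.5340/353) = 0.02655.
SE(p̂₁ − p̂₂) = √(SE₁² + SE₂²) = √(0.0001263376 + 0.0007049025) = 0.02883, since the two samples are independent.
At 90% confidence z* = 1.645; margin = 1.645 × 0.02883 = 0.04743.
The difference is 0.1800 − 0.4660 = -0.2860, so the interval is -0.2860 ± 0.04743 = (-0.333, -0.239).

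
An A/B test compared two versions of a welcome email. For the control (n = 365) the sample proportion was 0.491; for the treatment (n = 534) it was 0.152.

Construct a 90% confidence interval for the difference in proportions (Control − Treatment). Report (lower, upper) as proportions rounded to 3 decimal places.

The two standard errors are √(0.4910×0.5090/365) = 0.02617 and √(0.1520×0.8480/534) = 0.01554.
Because the samples are independent, SE_diff = √(0.02617² + 0.01554²) = 0.03044.
Using z* = 1.645 for 90%, ME = 1.645 × 0.03044 = 0.05007.
p̂₁ − p̂₂ = 0.3390; interval 0.3390 ± 0.05007 gives (0.289, 0.389).

(0.289, 0.389)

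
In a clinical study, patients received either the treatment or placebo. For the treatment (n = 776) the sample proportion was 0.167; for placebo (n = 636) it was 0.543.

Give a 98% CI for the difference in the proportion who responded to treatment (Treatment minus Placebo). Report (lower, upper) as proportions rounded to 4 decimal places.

(-0.4315, -0.3205)

SE₁ = √(p̂₁(1−p̂₁)/n₁) = √(0.1670·0.8330/776) = 0.01339; SE₂ = √(0.5430·0.4570/636) = 0.01975.
Independent samples: SE of the difference = √(SE₁² + SE₂²) = √(0.0001792921 + 0.0003900625) = 0.02386.
z* for 98% confidence is 2.326, so the margin of error is 2.326 × 0.02386 = 0.05550.
Point estimate p̂₁ − p̂₂ = 0.1670 − 0.5430 = -0.3760.
-0.3760 ± 0.05550 → (-0.4315, -0.3205).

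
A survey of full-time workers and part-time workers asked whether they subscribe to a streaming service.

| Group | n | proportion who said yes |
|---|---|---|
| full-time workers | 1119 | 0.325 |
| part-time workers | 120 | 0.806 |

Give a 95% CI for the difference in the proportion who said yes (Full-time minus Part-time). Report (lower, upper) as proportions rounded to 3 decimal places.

Each SE is √(p̂(1−p̂)/n): √(0.3250·0.6750/1119) = 0.01400 and √(0.8060·0.1940/120) = 0.03610.
SE(p̂₁ − p̂₂) = √(SE₁² + SE₂²) = √(0.000196 + 0.00130321) = 0.03872, since the two samples are independent.
At 95% confidence z* = 1.960; margin = 1.960 × 0.03872 = 0.07589.
The difference is 0.3250 − 0.8060 = -0.4810, so the interval is -0.4810 ± 0.07589 = (-0.557, -0.405).

(-0.557, -0.405)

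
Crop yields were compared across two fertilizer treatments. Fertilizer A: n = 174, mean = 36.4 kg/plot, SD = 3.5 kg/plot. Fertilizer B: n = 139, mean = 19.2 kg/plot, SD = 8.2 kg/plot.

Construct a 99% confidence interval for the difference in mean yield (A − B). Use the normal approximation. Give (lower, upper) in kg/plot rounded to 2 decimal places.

Standard errors of each mean: 3.5/√174 = 0.2653 and 8.2/√139 = 0.6955.
SE(x̄₁ − x̄₂) = √(0.2653² + 0.6955²) = 0.7444 for independent samples with unequal variances.
With z* = 2.576, the margin is 2.576 × 0.7444 = 1.9176.
x̄₁ − x̄₂ = 36.4 − 19.2 = 17.2000; the interval is 17.2000 ± 1.9176 = (15.28, 19.12).

(15.28, 19.12)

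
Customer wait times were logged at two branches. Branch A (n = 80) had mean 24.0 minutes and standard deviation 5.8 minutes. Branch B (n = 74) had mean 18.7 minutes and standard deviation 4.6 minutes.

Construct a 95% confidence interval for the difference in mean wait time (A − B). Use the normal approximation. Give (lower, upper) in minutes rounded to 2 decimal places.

(3.65, 6.95)

SE₁ = s₁/√n₁ = 5.8/√80 = 0.6485; SE₂ = 4.6/√74 = 0.5347.
Independent samples, unequal variances: SE_diff = √(SE₁² + SE₂²) = √(0.42055225 + 0.28590409) = 0.8405.
z* = 1.960, so margin of error = 1.960 × 0.8405 = 1.6474.
Difference in means = 24.0 − 18.7 = 5.3000.
5.3000 ± 1.6474 → (3.65, 6.95).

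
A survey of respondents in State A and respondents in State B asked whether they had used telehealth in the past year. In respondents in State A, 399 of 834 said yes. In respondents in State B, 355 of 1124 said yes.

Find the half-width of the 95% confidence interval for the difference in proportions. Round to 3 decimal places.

0.043

First, p̂₁ = 399/834 = 0.4784; p̂₂ = 355/1124 = 0.3158.
The two standard errors are √(0.4784×0.5216/834) = 0.01730 and √(0.3158×0.6842/1124) = 0.01386.
Because the samples are independent, SE_diff = √(0.01730² + 0.01386²) = 0.02217.
Using z* = 1.960 for 95%, ME = 1.960 × 0.02217 = 0.04345.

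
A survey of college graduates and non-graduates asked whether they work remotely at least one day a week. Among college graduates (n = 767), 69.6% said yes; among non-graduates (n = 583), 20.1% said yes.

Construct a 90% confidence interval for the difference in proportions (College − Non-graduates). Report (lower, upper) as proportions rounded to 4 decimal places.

(0.4564, 0.5336)

SE₁ = √(p̂₁(1−p̂₁)/n₁) = √(0.6960·0.3040/767) = 0.01661; SE₂ = √(0.2010·0.7990/583) = 0.01660.
Independent samples: SE of the difference = √(SE₁² + SE₂²) = √(0.0002758921 + 0.00027556) = 0.02348.
z* for 90% confidence is 1.645, so the margin of error is 1.645 × 0.02348 = 0.03862.
Point estimate p̂₁ − p̂₂ = 0.6960 − 0.2010 = 0.4950.
0.4950 ± 0.03862 → (0.4564, 0.5336).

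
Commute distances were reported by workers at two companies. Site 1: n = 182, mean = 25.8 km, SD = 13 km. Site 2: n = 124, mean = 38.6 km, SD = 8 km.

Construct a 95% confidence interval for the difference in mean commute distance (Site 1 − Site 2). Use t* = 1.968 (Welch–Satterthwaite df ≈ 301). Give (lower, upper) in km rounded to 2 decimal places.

(-15.17, -10.43)

SE₁ = s₁/√n₁ = 13/√182 = 0.9636; SE₂ = 8/√124 = 0.7184.
Independent samples, unequal variances: SE_diff = √(SE₁² + SE₂²) = √(0.92852496 + 0.51609856) = 1.2019.
t* = 1.968, so margin of error = 1.968 × 1.2019 = 2.3653.
Difference in means = 25.8 − 38.6 = -12.8000.
-12.8000 ± 2.3653 → (-15.17, -10.43).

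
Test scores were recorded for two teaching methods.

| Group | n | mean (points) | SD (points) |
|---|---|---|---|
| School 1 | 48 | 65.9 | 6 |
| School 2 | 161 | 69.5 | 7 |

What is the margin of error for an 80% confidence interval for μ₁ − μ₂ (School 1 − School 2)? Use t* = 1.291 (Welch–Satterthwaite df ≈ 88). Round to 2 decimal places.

1.33

Per-group SEs: s₁/√n₁ = 6/√48 = 0.8660, s₂/√n₂ = 7/√161 = 0.5517.
Unpooled SE of the difference: √(0.749956 + 0.30437289) = 1.0268.
Margin of error = t* · SE = 1.291 × 1.0268 = 1.3256.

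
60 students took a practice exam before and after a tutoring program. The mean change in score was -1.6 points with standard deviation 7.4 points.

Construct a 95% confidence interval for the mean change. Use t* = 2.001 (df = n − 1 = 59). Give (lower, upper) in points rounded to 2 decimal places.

(-3.51, 0.31)

This is a matched-pairs design, so SE = s_d/√n = 7.4/√60 = 0.9553.
Margin = 2.001 × 0.9553 = 1.9116; the interval is -1.6 ± 1.9116 = (-3.51, 0.31).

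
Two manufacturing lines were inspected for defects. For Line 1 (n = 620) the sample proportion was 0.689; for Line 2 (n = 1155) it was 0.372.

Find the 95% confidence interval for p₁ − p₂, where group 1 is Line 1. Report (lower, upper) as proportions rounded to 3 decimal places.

The two standard errors are √(0.6890×0.3110/620) = 0.01859 and √(0.3720×0.6280/1155) = 0.01422.
Because the samples are independent, SE_diff = √(0.01859² + 0.01422²) = 0.02341.
Using z* = 1.960 for 95%, ME = 1.960 × 0.02341 = 0.04588.
p̂₁ − p̂₂ = 0.3170; interval 0.3170 ± 0.04588 gives (0.271, 0.363).

(0.271, 0.363)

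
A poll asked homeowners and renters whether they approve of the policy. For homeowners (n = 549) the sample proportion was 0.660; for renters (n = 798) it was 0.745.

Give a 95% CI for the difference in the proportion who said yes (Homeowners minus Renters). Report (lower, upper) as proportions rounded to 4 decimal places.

SE₁ = √(p̂₁(1−p̂₁)/n₁) = √(0.6600·0.3400/549) = 0.02022; SE₂ = √(0.7450·0.2550/798) = 0.01543.
Independent samples: SE of the difference = √(SE₁² + SE₂²) = √(0.0004088484 + 0.0002380849) = 0.02543.
z* for 95% confidence is 1.960, so the margin of error is 1.960 × 0.02543 = 0.04984.
Point estimate p̂₁ − p̂₂ = 0.6600 − 0.7450 = -0.0850.
-0.0850 ± 0.04984 → (-0.1348, -0.0352).

(-0.1348, -0.0352)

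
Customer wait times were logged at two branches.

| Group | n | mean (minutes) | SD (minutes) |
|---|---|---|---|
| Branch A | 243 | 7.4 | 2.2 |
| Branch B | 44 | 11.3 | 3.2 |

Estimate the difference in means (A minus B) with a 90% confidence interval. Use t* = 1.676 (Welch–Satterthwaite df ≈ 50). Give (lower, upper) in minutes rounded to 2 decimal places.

Per-group SEs: s₁/√n₁ = 2.2/√243 = 0.1411, s₂/√n₂ = 3.2/√44 = 0.4824.
Unpooled SE of the difference: √(0.01990921 + 0.23270976) = 0.5026.
Margin of error = t* · SE = 1.676 × 0.5026 = 0.8424.
x̄₁ − x̄₂ = 7.4 − 11.3 = -3.9000.
CI: -3.9000 ± 0.8424 = (-4.74, -3.06).

(-4.74, -3.06)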